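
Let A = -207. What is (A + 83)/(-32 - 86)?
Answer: 62/59 ≈ 1.0508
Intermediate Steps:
(A + 83)/(-32 - 86) = (-207 + 83)/(-32 - 86) = -124/(-118) = -124*(-1/118) = 62/59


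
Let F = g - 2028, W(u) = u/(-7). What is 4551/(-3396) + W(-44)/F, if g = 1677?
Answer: -3777077/2781324 ≈ -1.3580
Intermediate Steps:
W(u) = -u/7 (W(u) = u*(-1/7) = -u/7)
F = -351 (F = 1677 - 2028 = -351)
4551/(-3396) + W(-44)/F = 4551/(-3396) - 1/7*(-44)/(-351) = 4551*(-1/3396) + (44/7)*(-1/351) = -1517/1132 - 44/2457 = -3777077/2781324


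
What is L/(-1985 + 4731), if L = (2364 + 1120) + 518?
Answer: 2001/1373 ≈ 1.4574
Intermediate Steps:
L = 4002 (L = 3484 + 518 = 4002)
L/(-1985 + 4731) = 4002/(-1985 + 4731) = 4002/2746 = 4002*(1/2746) = 2001/1373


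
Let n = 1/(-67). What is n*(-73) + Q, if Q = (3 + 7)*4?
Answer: 2753/67 ≈ 41.090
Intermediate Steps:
n = -1/67 ≈ -0.014925
Q = 40 (Q = 10*4 = 40)
n*(-73) + Q = -1/67*(-73) + 40 = 73/67 + 40 = 2753/67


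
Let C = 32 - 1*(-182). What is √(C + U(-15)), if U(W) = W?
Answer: √199 ≈ 14.107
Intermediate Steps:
C = 214 (C = 32 + 182 = 214)
√(C + U(-15)) = √(214 - 15) = √199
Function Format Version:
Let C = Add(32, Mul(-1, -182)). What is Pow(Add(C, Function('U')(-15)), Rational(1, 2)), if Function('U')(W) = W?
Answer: Pow(199, Rational(1, 2)) ≈ 14.107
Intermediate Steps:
C = 214 (C = Add(32, 182) = 214)
Pow(Add(C, Function('U')(-15)), Rational(1, 2)) = Pow(Add(214, -15), Rational(1, 2)) = Pow(199, Rational(1, 2))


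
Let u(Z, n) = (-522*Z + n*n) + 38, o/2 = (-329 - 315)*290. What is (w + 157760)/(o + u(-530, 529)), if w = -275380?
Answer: -117620/183019 ≈ -0.64267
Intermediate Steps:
o = -373520 (o = 2*((-329 - 315)*290) = 2*(-644*290) = 2*(-186760) = -373520)
u(Z, n) = 38 + n² - 522*Z (u(Z, n) = (-522*Z + n²) + 38 = (n² - 522*Z) + 38 = 38 + n² - 522*Z)
(w + 157760)/(o + u(-530, 529)) = (-275380 + 157760)/(-373520 + (38 + 529² - 522*(-530))) = -117620/(-373520 + (38 + 279841 + 276660)) = -117620/(-373520 + 556539) = -117620/183019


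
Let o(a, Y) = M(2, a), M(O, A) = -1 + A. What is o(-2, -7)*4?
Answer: -12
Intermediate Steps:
o(a, Y) = -1 + a
o(-2, -7)*4 = (-1 - 2)*4 = -3*4 = -12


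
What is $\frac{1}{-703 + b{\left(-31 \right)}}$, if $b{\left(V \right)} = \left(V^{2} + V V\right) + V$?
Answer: $\frac{1}{1188} \approx 0.00084175$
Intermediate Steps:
$b{\left(V \right)} = V + 2 V^{2}$ ($b{\left(V \right)} = \left(V^{2} + V^{2}\right) + V = 2 V^{2} + V = V + 2 V^{2}$)
$\frac{1}{-703 + b{\left(-31 \right)}} = \frac{1}{-703 - 31 \left(1 + 2 \left(-31\right)\right)} = \frac{1}{-703 - 31 \left(1 - 62\right)} = \frac{1}{-703 - -1891} = \frac{1}{-703 + 1891} = \frac{1}{1188}$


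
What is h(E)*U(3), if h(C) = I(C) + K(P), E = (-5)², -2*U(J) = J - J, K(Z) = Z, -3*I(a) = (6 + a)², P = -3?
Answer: 0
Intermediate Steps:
I(a) = -(6 + a)²/3
U(J) = 0 (U(J) = -(J - J)/2 = -½*0 = 0)
E = 25
h(C) = -3 - (6 + C)²/3 (h(C) = -(6 + C)²/3 - 3 = -3 - (6 + C)²/3)
h(E)*U(3) = (-3 - (6 + 25)²/3)*0 = (-3 - ⅓*31²)*0 = (-3 - ⅓*961)*0 = (-3 - 961/3)*0 = -970/3*0 = 0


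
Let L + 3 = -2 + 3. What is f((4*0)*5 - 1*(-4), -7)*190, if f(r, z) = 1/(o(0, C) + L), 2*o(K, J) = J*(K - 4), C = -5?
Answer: 95/4 ≈ 23.750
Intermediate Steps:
o(K, J) = J*(-4 + K)/2 (o(K, J) = (J*(K - 4))/2 = (J*(-4 + K))/2 = J*(-4 + K)/2)
L = -2 (L = -3 + (-2 + 3) = -3 + 1 = -2)
f(r, z) = ⅛ (f(r, z) = 1/((½)*(-5)*(-4 + 0) - 2) = 1/((½)*(-5)*(-4) - 2) = 1/(10 - 2) = 1/8 = ⅛)
f((4*0)*5 - 1*(-4), -7)*190 = (⅛)*190 = 95/4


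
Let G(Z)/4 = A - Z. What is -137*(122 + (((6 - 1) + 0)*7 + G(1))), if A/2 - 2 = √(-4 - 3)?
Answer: -23153 - 1096*I*√7 ≈ -23153.0 - 2899.7*I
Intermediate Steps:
A = 4 + 2*I*√7 (A = 4 + 2*√(-4 - 3) = 4 + 2*√(-7) = 4 + 2*(I*√7) = 4 + 2*I*√7 ≈ 4.0 + 5.2915*I)
G(Z) = 16 - 4*Z + 8*I*√7 (G(Z) = 4*((4 + 2*I*√7) - Z) = 4*(4 - Z + 2*I*√7) = 16 - 4*Z + 8*I*√7)
-137*(122 + (((6 - 1) + 0)*7 + G(1))) = -137*(122 + (((6 - 1) + 0)*7 + (16 - 4*1 + 8*I*√7))) = -137*(122 + ((5 + 0)*7 + (16 - 4 + 8*I*√7))) = -137*(122 + (5*7 + (12 + 8*I*√7))) = -137*(122 + (35 + (12 + 8*I*√7))) = -137*(122 + (47 + 8*I*√7)) = -137*(169 + 8*I*√7) = -23153 - 1096*I*√7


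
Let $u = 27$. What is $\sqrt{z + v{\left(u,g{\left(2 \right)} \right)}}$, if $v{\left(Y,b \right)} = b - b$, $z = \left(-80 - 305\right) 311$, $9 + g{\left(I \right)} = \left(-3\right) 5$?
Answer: $i \sqrt{119735} \approx 346.03 i$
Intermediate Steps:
$g{\left(I \right)} = -24$ ($g{\left(I \right)} = -9 - 15 = -24$)
$z = -119735$ ($z = \left(-385\right) 311 = -119735$)
$v{\left(Y,b \right)} = 0$
$\sqrt{z + v{\left(u,g{\left(2 \right)} \right)}} = \sqrt{-119735 + 0} = \sqrt{-119735} = i \sqrt{119735}$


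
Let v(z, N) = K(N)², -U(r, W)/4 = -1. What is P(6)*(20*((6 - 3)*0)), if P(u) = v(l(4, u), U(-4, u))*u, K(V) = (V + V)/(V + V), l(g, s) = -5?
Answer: 0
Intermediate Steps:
U(r, W) = 4 (U(r, W) = -4*(-1) = 4)
K(V) = 1 (K(V) = (2*V)/((2*V)) = (2*V)*(1/(2*V)) = 1)
v(z, N) = 1 (v(z, N) = 1² = 1)
P(u) = u (P(u) = 1*u = u)
P(6)*(20*((6 - 3)*0)) = 6*(20*((6 - 3)*0)) = 6*(20*(3*0)) = 6*(20*0) = 6*0 = 0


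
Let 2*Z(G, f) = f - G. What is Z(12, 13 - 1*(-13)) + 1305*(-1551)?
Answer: -2024048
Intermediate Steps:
Z(G, f) = f/2 - G/2 (Z(G, f) = (f - G)/2 = f/2 - G/2)
Z(12, 13 - 1*(-13)) + 1305*(-1551) = ((13 - 1*(-13))/2 - ½*12) + 1305*(-1551) = ((13 + 13)/2 - 6) - 2024055 = ((½)*26 - 6) - 2024055 = (13 - 6) - 2024055 = 7 - 2024055 = -2024048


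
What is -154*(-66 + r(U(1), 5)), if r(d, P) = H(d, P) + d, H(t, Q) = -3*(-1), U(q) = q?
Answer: 9548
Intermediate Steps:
H(t, Q) = 3
r(d, P) = 3 + d
-154*(-66 + r(U(1), 5)) = -154*(-66 + (3 + 1)) = -154*(-66 + 4) = -154*(-62) = 9548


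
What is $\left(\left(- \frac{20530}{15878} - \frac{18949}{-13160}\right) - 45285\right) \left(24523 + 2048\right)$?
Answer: $- \frac{1056417513472701}{877960} \approx -1.2033 \cdot 10^{9}$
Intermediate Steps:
$\left(\left(- \frac{20530}{15878} - \frac{18949}{-13160}\right) - 45285\right) \left(24523 + 2048\right) = \left(\left(\left(-20530\right) \frac{1}{15878} - - \frac{2707}{1880}\right) - 45285\right) 26571 = \left(\left(- \frac{10265}{7939} + \frac{2707}{1880}\right) - 45285\right) 26571 = \left(\frac{2192673}{14925320} - 45285\right) 26571 = \left(- \frac{675890923527}{14925320}\right) 26571 = - \frac{1056417513472701}{877960}$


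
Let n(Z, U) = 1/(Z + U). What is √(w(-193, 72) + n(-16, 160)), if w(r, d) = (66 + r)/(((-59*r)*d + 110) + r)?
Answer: 7*√13409157817/9837372 ≈ 0.082399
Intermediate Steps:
n(Z, U) = 1/(U + Z)
w(r, d) = (66 + r)/(110 + r - 59*d*r) (w(r, d) = (66 + r)/((-59*d*r + 110) + r) = (66 + r)/((110 - 59*d*r) + r) = (66 + r)/(110 + r - 59*d*r))
√(w(-193, 72) + n(-16, 160)) = √((66 - 193)/(110 - 193 - 59*72*(-193)) + 1/(160 - 16)) = √(-127/(110 - 193 + 819864) + 1/144) = √(-127/819781 + 1/144) = √(801493/118048464) = 7*√13409157817/9837372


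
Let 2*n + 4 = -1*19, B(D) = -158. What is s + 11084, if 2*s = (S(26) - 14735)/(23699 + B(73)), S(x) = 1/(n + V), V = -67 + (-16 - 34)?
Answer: 44704477773/4033358 ≈ 11084.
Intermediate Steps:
n = -23/2 (n = -2 + (-1*19)/2 = -2 + (½)*(-19) = -2 - 19/2 = -23/2 ≈ -11.500)
V = -117 (V = -67 - 50 = -117)
S(x) = -2/257 (S(x) = 1/(-23/2 - 117) = 1/(-257/2) = -2/257)
s = -1262299/4033358 (s = ((-2/257 - 14735)/(23699 - 158))/2 = (-3786897/257/23541)/2 = (-3786897/257*1/23541)/2 = (½)*(-1262299/2016679) = -1262299/4033358 ≈ -0.31296)
s + 11084 = -1262299/4033358 + 11084 = 44704477773/4033358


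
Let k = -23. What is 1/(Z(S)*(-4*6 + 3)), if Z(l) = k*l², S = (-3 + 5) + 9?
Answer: 1/58443 ≈ 1.7111e-5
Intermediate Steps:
S = 11 (S = 2 + 9 = 11)
Z(l) = -23*l²
1/(Z(S)*(-4*6 + 3)) = 1/((-23*11²)*(-4*6 + 3)) = 1/((-23*121)*(-24 + 3)) = 1/(-2783*(-21)) = 1/58443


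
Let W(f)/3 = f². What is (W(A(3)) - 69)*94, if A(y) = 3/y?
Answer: -6204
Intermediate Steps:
W(f) = 3*f²
(W(A(3)) - 69)*94 = (3*(3/3)² - 69)*94 = (3*(3*(⅓))² - 69)*94 = (3*1² - 69)*94 = (3*1 - 69)*94 = (3 - 69)*94 = -66*94 = -6204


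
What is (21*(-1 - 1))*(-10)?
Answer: 420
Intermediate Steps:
(21*(-1 - 1))*(-10) = (21*(-2))*(-10) = -42*(-10) = 420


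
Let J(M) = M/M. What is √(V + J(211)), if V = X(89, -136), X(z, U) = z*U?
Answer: 7*I*√247 ≈ 110.01*I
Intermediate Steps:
J(M) = 1
X(z, U) = U*z
V = -12104 (V = -136*89 = -12104)
√(V + J(211)) = √(-12104 + 1) = √(-12103) = 7*I*√247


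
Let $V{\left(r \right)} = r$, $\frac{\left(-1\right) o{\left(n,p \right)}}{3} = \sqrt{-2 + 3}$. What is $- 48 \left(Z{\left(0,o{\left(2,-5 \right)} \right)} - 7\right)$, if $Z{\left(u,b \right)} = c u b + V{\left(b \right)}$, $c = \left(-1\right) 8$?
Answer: $480$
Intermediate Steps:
$o{\left(n,p \right)} = -3$ ($o{\left(n,p \right)} = - 3 \sqrt{-2 + 3} = - 3 \sqrt{1} = \left(-3\right) 1 = -3$)
$c = -8$
$Z{\left(u,b \right)} = b - 8 b u$ ($Z{\left(u,b \right)} = - 8 u b + b = - 8 b u + b = b - 8 b u$)
$- 48 \left(Z{\left(0,o{\left(2,-5 \right)} \right)} - 7\right) = - 48 \left(- 3 \left(1 - 0\right) - 7\right) = - 48 \left(- 3 \left(1 + 0\right) - 7\right) = - 48 \left(\left(-3\right) 1 - 7\right) = - 48 \left(-3 - 7\right) = \left(-48\right) \left(-10\right) = 480$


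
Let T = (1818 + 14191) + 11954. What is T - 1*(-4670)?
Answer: 32633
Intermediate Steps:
T = 27963 (T = 16009 + 11954 = 27963)
T - 1*(-4670) = 27963 - 1*(-4670) = 27963 + 4670 = 32633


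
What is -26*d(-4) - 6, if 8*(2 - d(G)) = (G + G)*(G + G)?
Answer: 150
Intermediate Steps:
d(G) = 2 - G²/2 (d(G) = 2 - (G + G)*(G + G)/8 = 2 - 2*G*2*G/8 = 2 - G²/2)
-26*d(-4) - 6 = -26*(2 - ½*(-4)²) - 6 = -26*(2 - ½*16) - 6 = -26*(2 - 8) - 6 = -26*(-6) - 6 = 156 - 6 = 150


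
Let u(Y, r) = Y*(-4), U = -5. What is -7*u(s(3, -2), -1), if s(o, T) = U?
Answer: -140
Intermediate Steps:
s(o, T) = -5
u(Y, r) = -4*Y
-7*u(s(3, -2), -1) = -(-28)*(-5) = -7*20 = -140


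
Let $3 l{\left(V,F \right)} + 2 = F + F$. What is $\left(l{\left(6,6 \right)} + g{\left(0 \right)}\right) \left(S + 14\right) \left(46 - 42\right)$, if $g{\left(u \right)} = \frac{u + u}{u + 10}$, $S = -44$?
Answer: $-400$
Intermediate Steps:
$l{\left(V,F \right)} = - \frac{2}{3} + \frac{2 F}{3}$ ($l{\left(V,F \right)} = - \frac{2}{3} + \frac{F + F}{3} = - \frac{2}{3} + \frac{2 F}{3}$)
$g{\left(u \right)} = \frac{2 u}{10 + u}$
$\left(l{\left(6,6 \right)} + g{\left(0 \right)}\right) \left(S + 14\right) \left(46 - 42\right) = \left(\left(- \frac{2}{3} + \frac{2}{3} \cdot 6\right) + 2 \cdot 0 \frac{1}{10 + 0}\right) \left(-44 + 14\right) \left(46 - 42\right) = \left(\left(- \frac{2}{3} + 4\right) + 2 \cdot 0 \cdot \frac{1}{10}\right) \left(\left(-30\right) 4\right) = \left(\frac{10}{3} + 2 \cdot 0 \cdot \frac{1}{10}\right) \left(-120\right) = \left(\frac{10}{3} + 0\right) \left(-120\right) = \frac{10}{3} \left(-120\right) = -400$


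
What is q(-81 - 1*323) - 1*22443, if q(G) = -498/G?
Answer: -4533237/202 ≈ -22442.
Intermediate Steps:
q(-81 - 1*323) - 1*22443 = -498/(-81 - 1*323) - 1*22443 = -498/(-81 - 323) - 22443 = -498/(-404) - 22443 = -498*(-1/404) - 22443 = 249/202 - 22443 = -4533237/202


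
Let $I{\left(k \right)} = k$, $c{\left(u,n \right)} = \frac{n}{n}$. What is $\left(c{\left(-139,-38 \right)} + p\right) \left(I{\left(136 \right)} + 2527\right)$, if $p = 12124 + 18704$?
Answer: $82097627$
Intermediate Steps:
$c{\left(u,n \right)} = 1$
$p = 30828$
$\left(c{\left(-139,-38 \right)} + p\right) \left(I{\left(136 \right)} + 2527\right) = \left(1 + 30828\right) \left(136 + 2527\right) = 30829 \cdot 2663 = 82097627$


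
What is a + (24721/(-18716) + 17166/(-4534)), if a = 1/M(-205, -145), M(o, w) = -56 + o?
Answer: -56596414207/11074013892 ≈ -5.1107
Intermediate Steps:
a = -1/261 (a = 1/(-56 - 205) = 1/(-261) = -1/261 ≈ -0.0038314)
a + (24721/(-18716) + 17166/(-4534)) = -1/261 + (24721/(-18716) + 17166/(-4534)) = -1/261 + (24721*(-1/18716) + 17166*(-1/4534)) = -1/261 + (-24721/18716 - 8583/2267) = -1/261 - 216681935/42429172 = -56596414207/11074013892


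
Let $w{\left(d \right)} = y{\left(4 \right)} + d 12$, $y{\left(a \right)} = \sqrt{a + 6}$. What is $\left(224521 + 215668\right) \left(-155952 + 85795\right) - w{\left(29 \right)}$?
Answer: $-30882340021 - \sqrt{10} \approx -3.0882 \cdot 10^{10}$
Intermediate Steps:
$y{\left(a \right)} = \sqrt{6 + a}$
$w{\left(d \right)} = \sqrt{10} + 12 d$ ($w{\left(d \right)} = \sqrt{6 + 4} + d 12 = \sqrt{10} + 12 d$)
$\left(224521 + 215668\right) \left(-155952 + 85795\right) - w{\left(29 \right)} = \left(224521 + 215668\right) \left(-155952 + 85795\right) - \left(\sqrt{10} + 12 \cdot 29\right) = 440189 \left(-70157\right) - \left(\sqrt{10} + 348\right) = -30882339673 - \left(348 + \sqrt{10}\right) = -30882340021 - \sqrt{10}$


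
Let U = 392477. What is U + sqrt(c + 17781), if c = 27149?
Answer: 392477 + sqrt(44930) ≈ 3.9269e+5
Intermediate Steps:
U + sqrt(c + 17781) = 392477 + sqrt(27149 + 17781) = 392477 + sqrt(44930)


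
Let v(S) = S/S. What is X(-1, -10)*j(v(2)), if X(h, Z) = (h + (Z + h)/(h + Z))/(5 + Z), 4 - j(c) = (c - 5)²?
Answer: 0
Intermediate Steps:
v(S) = 1
j(c) = 4 - (-5 + c)² (j(c) = 4 - (c - 5)² = 4 - (-5 + c)²)
X(h, Z) = (1 + h)/(5 + Z) (X(h, Z) = (h + (Z + h)/(Z + h))/(5 + Z) = (h + 1)/(5 + Z) = (1 + h)/(5 + Z))
X(-1, -10)*j(v(2)) = ((1 - 1)/(5 - 10))*(4 - (-5 + 1)²) = (0/(-5))*(4 - 1*(-4)²) = (-⅕*0)*(4 - 1*16) = 0*(4 - 16) = 0*(-12) = 0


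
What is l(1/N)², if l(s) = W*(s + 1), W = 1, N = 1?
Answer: 4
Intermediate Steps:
l(s) = 1 + s (l(s) = 1*(s + 1) = 1*(1 + s) = 1 + s)
l(1/N)² = (1 + 1/1)² = (1 + 1)² = 2² = 4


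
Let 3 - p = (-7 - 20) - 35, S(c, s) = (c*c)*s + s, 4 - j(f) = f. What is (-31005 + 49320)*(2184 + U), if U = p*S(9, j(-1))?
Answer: 528094710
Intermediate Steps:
j(f) = 4 - f
S(c, s) = s + s*c² (S(c, s) = c²*s + s = s*c² + s = s + s*c²)
p = 65 (p = 3 - ((-7 - 20) - 35) = 3 - (-27 - 35) = 3 - 1*(-62) = 3 + 62 = 65)
U = 26650 (U = 65*((4 - 1*(-1))*(1 + 9²)) = 65*((4 + 1)*(1 + 81)) = 65*(5*82) = 65*410 = 26650)
(-31005 + 49320)*(2184 + U) = (-31005 + 49320)*(2184 + 26650) = 18315*28834 = 528094710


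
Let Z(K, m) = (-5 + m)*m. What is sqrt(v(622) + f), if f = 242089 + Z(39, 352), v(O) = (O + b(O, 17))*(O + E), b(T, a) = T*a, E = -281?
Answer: sqrt(4182069) ≈ 2045.0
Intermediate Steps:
Z(K, m) = m*(-5 + m)
v(O) = 18*O*(-281 + O) (v(O) = (O + O*17)*(O - 281) = (O + 17*O)*(-281 + O) = (18*O)*(-281 + O) = 18*O*(-281 + O))
f = 364233 (f = 242089 + 352*(-5 + 352) = 242089 + 352*347 = 242089 + 122144 = 364233)
sqrt(v(622) + f) = sqrt(18*622*(-281 + 622) + 364233) = sqrt(18*622*341 + 364233) = sqrt(3817836 + 364233) = sqrt(4182069)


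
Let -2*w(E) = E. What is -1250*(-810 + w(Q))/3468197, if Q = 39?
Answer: 1036875/3468197 ≈ 0.29897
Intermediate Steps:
w(E) = -E/2
-1250*(-810 + w(Q))/3468197 = -1250*(-810 - ½*39)/3468197 = -1250*(-810 - 39/2)*(1/3468197) = -1250*(-1659/2)*(1/3468197) = 1036875*(1/3468197) = 1036875/3468197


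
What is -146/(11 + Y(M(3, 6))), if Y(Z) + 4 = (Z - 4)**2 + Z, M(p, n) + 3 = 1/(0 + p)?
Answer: -1314/439 ≈ -2.9932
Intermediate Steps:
M(p, n) = -3 + 1/p (M(p, n) = -3 + 1/(0 + p) = -3 + 1/p)
Y(Z) = -4 + Z + (-4 + Z)**2 (Y(Z) = -4 + ((Z - 4)**2 + Z) = -4 + ((-4 + Z)**2 + Z) = -4 + (Z + (-4 + Z)**2) = -4 + Z + (-4 + Z)**2)
-146/(11 + Y(M(3, 6))) = -146/(11 + (-4 + (-3 + 1/3) + (-4 + (-3 + 1/3))**2)) = -146/(11 + (-4 - 8/3 + (-4 - 8/3)**2)) = -146/(11 + (-4 - 8/3 + (-20/3)**2)) = -146/(11 + (-4 - 8/3 + 400/9)) = -146/(11 + 340/9) = -146/439/9 = -146*9/439 = -1314/439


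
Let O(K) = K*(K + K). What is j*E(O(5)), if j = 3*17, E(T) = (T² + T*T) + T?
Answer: 257550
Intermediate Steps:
O(K) = 2*K² (O(K) = K*(2*K) = 2*K²)
E(T) = T + 2*T² (E(T) = (T² + T²) + T = 2*T² + T = T + 2*T²)
j = 51
j*E(O(5)) = 51*((2*5²)*(1 + 2*(2*5²))) = 51*((2*25)*(1 + 2*(2*25))) = 51*(50*(1 + 2*50)) = 51*(50*(1 + 100)) = 51*(50*101) = 51*5050 = 257550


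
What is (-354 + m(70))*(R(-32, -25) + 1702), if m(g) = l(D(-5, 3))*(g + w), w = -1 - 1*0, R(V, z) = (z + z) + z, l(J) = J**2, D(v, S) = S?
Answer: 434409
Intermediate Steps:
R(V, z) = 3*z (R(V, z) = 2*z + z = 3*z)
w = -1 (w = -1 + 0 = -1)
m(g) = -9 + 9*g (m(g) = 3**2*(g - 1) = 9*(-1 + g) = -9 + 9*g)
(-354 + m(70))*(R(-32, -25) + 1702) = (-354 + (-9 + 9*70))*(3*(-25) + 1702) = (-354 + (-9 + 630))*(-75 + 1702) = (-354 + 621)*1627 = 267*1627 = 434409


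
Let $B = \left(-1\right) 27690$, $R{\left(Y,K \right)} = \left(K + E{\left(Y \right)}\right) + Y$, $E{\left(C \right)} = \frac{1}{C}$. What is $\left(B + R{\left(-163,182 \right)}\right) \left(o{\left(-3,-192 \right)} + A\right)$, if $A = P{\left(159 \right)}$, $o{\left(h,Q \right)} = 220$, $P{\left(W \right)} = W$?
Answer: $- \frac{1709431746}{163} \approx -1.0487 \cdot 10^{7}$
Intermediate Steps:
$R{\left(Y,K \right)} = K + Y + \frac{1}{Y}$ ($R{\left(Y,K \right)} = \left(K + \frac{1}{Y}\right) + Y = K + Y + \frac{1}{Y}$)
$A = 159$
$B = -27690$
$\left(B + R{\left(-163,182 \right)}\right) \left(o{\left(-3,-192 \right)} + A\right) = \left(-27690 + \left(182 - 163 + \frac{1}{-163}\right)\right) \left(220 + 159\right) = \left(-27690 - - \frac{3096}{163}\right) 379 = \left(-27690 + \frac{3096}{163}\right) 379 = \left(- \frac{4510374}{163}\right) 379 = - \frac{1709431746}{163}$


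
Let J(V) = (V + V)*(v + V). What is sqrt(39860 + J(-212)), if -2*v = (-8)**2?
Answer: 6*sqrt(3981) ≈ 378.57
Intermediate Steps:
v = -32 (v = -1/2*(-8)**2 = -1/2*64 = -32)
J(V) = 2*V*(-32 + V) (J(V) = (V + V)*(-32 + V) = (2*V)*(-32 + V) = 2*V*(-32 + V))
sqrt(39860 + J(-212)) = sqrt(39860 + 2*(-212)*(-32 - 212)) = sqrt(39860 + 2*(-212)*(-244)) = sqrt(39860 + 103456) = sqrt(143316) = 6*sqrt(3981)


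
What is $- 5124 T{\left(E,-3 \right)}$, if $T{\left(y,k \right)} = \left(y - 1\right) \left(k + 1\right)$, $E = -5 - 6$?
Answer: $-122976$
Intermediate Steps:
$E = -11$ ($E = -5 - 6 = -11$)
$T{\left(y,k \right)} = \left(1 + k\right) \left(-1 + y\right)$ ($T{\left(y,k \right)} = \left(-1 + y\right) \left(1 + k\right) = \left(1 + k\right) \left(-1 + y\right)$)
$- 5124 T{\left(E,-3 \right)} = - 5124 \left(-1 - 11 - -3 - -33\right) = - 5124 \left(-1 - 11 + 3 + 33\right) = \left(-5124\right) 24 = -122976$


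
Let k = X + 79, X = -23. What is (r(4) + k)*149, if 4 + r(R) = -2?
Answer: 7450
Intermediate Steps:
r(R) = -6 (r(R) = -4 - 2 = -6)
k = 56 (k = -23 + 79 = 56)
(r(4) + k)*149 = (-6 + 56)*149 = 50*149 = 7450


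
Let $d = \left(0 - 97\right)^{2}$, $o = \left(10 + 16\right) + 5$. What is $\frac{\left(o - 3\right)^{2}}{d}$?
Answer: $\frac{784}{9409} \approx 0.083324$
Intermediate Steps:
$o = 31$ ($o = 26 + 5 = 31$)
$d = 9409$ ($d = \left(0 - 97\right)^{2} = \left(-97\right)^{2} = 9409$)
$\frac{\left(o - 3\right)^{2}}{d} = \frac{\left(31 - 3\right)^{2}}{9409} = 28^{2} \cdot \frac{1}{9409} = 784 \cdot \frac{1}{9409} = \frac{784}{9409}$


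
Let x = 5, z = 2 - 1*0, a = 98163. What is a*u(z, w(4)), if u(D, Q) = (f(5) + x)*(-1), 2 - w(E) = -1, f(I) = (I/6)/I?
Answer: -1014351/2 ≈ -5.0718e+5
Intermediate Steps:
f(I) = 1/6 (f(I) = (I*(1/6))/I = (I/6)/I = 1/6)
w(E) = 3 (w(E) = 2 - 1*(-1) = 2 + 1 = 3)
z = 2 (z = 2 + 0 = 2)
u(D, Q) = -31/6 (u(D, Q) = (1/6 + 5)*(-1) = (31/6)*(-1) = -31/6)
a*u(z, w(4)) = 98163*(-31/6) = -1014351/2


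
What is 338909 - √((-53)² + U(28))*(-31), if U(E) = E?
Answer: 338909 + 31*√2837 ≈ 3.4056e+5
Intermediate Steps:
338909 - √((-53)² + U(28))*(-31) = 338909 - √((-53)² + 28)*(-31) = 338909 - √(2809 + 28)*(-31) = 338909 - √2837*(-31) = 338909 - (-31)*√2837 = 338909 + 31*√2837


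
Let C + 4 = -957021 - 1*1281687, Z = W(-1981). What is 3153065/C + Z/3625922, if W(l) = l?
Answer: -5718601319701/4058697546232 ≈ -1.4090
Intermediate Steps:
Z = -1981
C = -2238712 (C = -4 + (-957021 - 1*1281687) = -4 + (-957021 - 1281687) = -4 - 2238708 = -2238712)
3153065/C + Z/3625922 = 3153065/(-2238712) - 1981/3625922 = 3153065*(-1/2238712) - 1981*1/3625922 = -3153065/2238712 - 1981/3625922 = -5718601319701/4058697546232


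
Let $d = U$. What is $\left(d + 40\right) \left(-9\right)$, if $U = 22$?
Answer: $-558$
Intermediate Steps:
$d = 22$
$\left(d + 40\right) \left(-9\right) = \left(22 + 40\right) \left(-9\right) = 62 \left(-9\right) = -558$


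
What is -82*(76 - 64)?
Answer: -984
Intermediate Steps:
-82*(76 - 64) = -82*12 = -984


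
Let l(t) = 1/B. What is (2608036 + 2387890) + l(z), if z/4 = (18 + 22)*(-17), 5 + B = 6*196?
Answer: 5850229347/1171 ≈ 4.9959e+6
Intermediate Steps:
B = 1171 (B = -5 + 6*196 = -5 + 1176 = 1171)
z = -2720 (z = 4*((18 + 22)*(-17)) = 4*(40*(-17)) = 4*(-680) = -2720)
l(t) = 1/1171
(2608036 + 2387890) + l(z) = (2608036 + 2387890) + 1/1171 = 4995926 + 1/1171 = 5850229347/1171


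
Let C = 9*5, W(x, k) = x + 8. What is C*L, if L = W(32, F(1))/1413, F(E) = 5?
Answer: 200/157 ≈ 1.2739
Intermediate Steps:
W(x, k) = 8 + x
C = 45
L = 40/1413 (L = (8 + 32)/1413 = 40*(1/1413) = 40/1413 ≈ 0.028309)
C*L = 45*(40/1413) = 200/157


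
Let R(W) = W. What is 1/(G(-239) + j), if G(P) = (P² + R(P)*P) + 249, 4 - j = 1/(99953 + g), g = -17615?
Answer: 82338/9427289309 ≈ 8.7340e-6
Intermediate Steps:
j = 329351/82338 (j = 4 - 1/(99953 - 17615) = 4 - 1/82338 = 329351/82338 ≈ 4.0000)
G(P) = 249 + 2*P² (G(P) = (P² + P*P) + 249 = (P² + P²) + 249 = 2*P² + 249 = 249 + 2*P²)
1/(G(-239) + j) = 1/((249 + 2*(-239)²) + 329351/82338) = 1/((249 + 2*57121) + 329351/82338) = 1/((249 + 114242) + 329351/82338) = 1/(114491 + 329351/82338) = 1/(9427289309/82338) = 82338/9427289309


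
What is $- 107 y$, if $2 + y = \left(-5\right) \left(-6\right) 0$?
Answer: $214$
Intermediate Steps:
$y = -2$ ($y = -2 + \left(-5\right) \left(-6\right) 0 = -2 + 30 \cdot 0 = -2 + 0 = -2$)
$- 107 y = \left(-107\right) \left(-2\right) = 214$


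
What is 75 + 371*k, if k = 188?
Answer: 69823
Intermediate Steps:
75 + 371*k = 75 + 371*188 = 75 + 69748 = 69823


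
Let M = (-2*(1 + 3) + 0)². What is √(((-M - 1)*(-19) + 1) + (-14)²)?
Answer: 2*√358 ≈ 37.842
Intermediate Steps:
M = 64 (M = (-2*4 + 0)² = (-8 + 0)² = (-8)² = 64)
√(((-M - 1)*(-19) + 1) + (-14)²) = √(((-1*64 - 1)*(-19) + 1) + (-14)²) = √(((-64 - 1)*(-19) + 1) + 196) = √((-65*(-19) + 1) + 196) = √((1235 + 1) + 196) = √(1236 + 196) = √1432 = 2*√358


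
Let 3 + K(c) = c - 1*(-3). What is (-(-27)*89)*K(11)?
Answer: 26433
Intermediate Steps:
K(c) = c (K(c) = -3 + (c - 1*(-3)) = -3 + (c + 3) = -3 + (3 + c) = c)
(-(-27)*89)*K(11) = -(-27)*89*11 = -27*(-89)*11 = 2403*11 = 26433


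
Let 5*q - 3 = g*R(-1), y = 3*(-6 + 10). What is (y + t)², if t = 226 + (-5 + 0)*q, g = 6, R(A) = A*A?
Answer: 52441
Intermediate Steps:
R(A) = A²
y = 12 (y = 3*4 = 12)
q = 9/5 (q = ⅗ + (6*(-1)²)/5 = ⅗ + (6*1)/5 = ⅗ + (⅕)*6 = ⅗ + 6/5 = 9/5 ≈ 1.8000)
t = 217 (t = 226 + (-5 + 0)*(9/5) = 226 - 5*9/5 = 226 - 9 = 217)
(y + t)² = (12 + 217)² = 229² = 52441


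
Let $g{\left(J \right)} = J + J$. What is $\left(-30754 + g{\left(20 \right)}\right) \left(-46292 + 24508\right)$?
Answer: $669073776$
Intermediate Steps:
$g{\left(J \right)} = 2 J$
$\left(-30754 + g{\left(20 \right)}\right) \left(-46292 + 24508\right) = \left(-30754 + 2 \cdot 20\right) \left(-46292 + 24508\right) = \left(-30754 + 40\right) \left(-21784\right) = \left(-30714\right) \left(-21784\right) = 669073776$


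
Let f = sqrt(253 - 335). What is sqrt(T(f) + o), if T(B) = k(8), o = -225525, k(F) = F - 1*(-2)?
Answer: I*sqrt(225515) ≈ 474.88*I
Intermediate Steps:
k(F) = 2 + F (k(F) = F + 2 = 2 + F)
f = I*sqrt(82) (f = sqrt(-82) = I*sqrt(82) ≈ 9.0554*I)
T(B) = 10 (T(B) = 2 + 8 = 10)
sqrt(T(f) + o) = sqrt(10 - 225525) = sqrt(-225515) = I*sqrt(225515)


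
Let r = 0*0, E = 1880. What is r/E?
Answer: 0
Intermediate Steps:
r = 0
r/E = 0/1880 = (1/1880)*0 = 0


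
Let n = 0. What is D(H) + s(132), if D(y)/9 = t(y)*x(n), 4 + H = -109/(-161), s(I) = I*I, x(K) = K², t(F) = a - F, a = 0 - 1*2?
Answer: 17424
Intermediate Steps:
a = -2 (a = 0 - 2 = -2)
t(F) = -2 - F
s(I) = I²
H = -535/161 (H = -4 - 109/(-161) = -4 - 109*(-1/161) = -4 + 109/161 = -535/161 ≈ -3.3230)
D(y) = 0 (D(y) = 9*((-2 - y)*0²) = 9*((-2 - y)*0) = 9*0 = 0)
D(H) + s(132) = 0 + 132² = 0 + 17424 = 17424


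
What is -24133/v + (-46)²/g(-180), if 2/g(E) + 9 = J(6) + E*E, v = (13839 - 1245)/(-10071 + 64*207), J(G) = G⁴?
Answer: 149594714661/4198 ≈ 3.5635e+7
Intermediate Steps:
v = 4198/1059 (v = 12594/(-10071 + 13248) = 12594/3177 = 12594*(1/3177) = 4198/1059 ≈ 3.9641)
g(E) = 2/(1287 + E²) (g(E) = 2/(-9 + (6⁴ + E*E)) = 2/(-9 + (1296 + E²)) = 2/(1287 + E²))
-24133/v + (-46)²/g(-180) = -24133/4198/1059 + (-46)²/((2/(1287 + (-180)²))) = -24133*1059/4198 + 2116/((2/(1287 + 32400))) = -25556847/4198 + 2116/((2/33687)) = -25556847/4198 + 2116/((2*(1/33687))) = -25556847/4198 + 2116/(2/33687) = -25556847/4198 + 2116*(33687/2) = -25556847/4198 + 35640846 = 149594714661/4198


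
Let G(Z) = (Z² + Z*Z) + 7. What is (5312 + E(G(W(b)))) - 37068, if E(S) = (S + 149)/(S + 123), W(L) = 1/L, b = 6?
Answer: -74337987/2341 ≈ -31755.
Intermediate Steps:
G(Z) = 7 + 2*Z² (G(Z) = (Z² + Z²) + 7 = 2*Z² + 7 = 7 + 2*Z²)
E(S) = (149 + S)/(123 + S)
(5312 + E(G(W(b)))) - 37068 = (5312 + (149 + (7 + 2*(1/6)²))/(123 + (7 + 2*(1/6)²))) - 37068 = (5312 + (149 + (7 + 2*(⅙)²))/(123 + (7 + 2*(⅙)²))) - 37068 = (5312 + (149 + (7 + 2*(1/36)))/(123 + (7 + 2*(1/36)))) - 37068 = (5312 + (149 + (7 + 1/18))/(123 + (7 + 1/18))) - 37068 = (5312 + (149 + 127/18)/(123 + 127/18)) - 37068 = (5312 + (2809/18)/(2341/18)) - 37068 = (5312 + (18/2341)*(2809/18)) - 37068 = (5312 + 2809/2341) - 37068 = 12438201/2341 - 37068 = -74337987/2341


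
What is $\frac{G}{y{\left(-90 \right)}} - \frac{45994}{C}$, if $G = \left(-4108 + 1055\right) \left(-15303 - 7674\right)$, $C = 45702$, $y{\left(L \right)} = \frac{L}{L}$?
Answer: $\frac{1602969771634}{22851} \approx 7.0149 \cdot 10^{7}$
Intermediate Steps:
$y{\left(L \right)} = 1$
$G = 70148781$ ($G = \left(-3053\right) \left(-22977\right) = 70148781$)
$\frac{G}{y{\left(-90 \right)}} - \frac{45994}{C} = \frac{70148781}{1} - \frac{45994}{45702} = 70148781 \cdot 1 - \frac{22997}{22851} = 70148781 - \frac{22997}{22851} = \frac{1602969771634}{22851}$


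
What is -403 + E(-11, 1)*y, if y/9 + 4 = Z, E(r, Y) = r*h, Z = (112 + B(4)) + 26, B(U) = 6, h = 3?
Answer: -41983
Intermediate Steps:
Z = 144 (Z = (112 + 6) + 26 = 118 + 26 = 144)
E(r, Y) = 3*r (E(r, Y) = r*3 = 3*r)
y = 1260 (y = -36 + 9*144 = -36 + 1296 = 1260)
-403 + E(-11, 1)*y = -403 + (3*(-11))*1260 = -403 - 33*1260 = -403 - 41580 = -41983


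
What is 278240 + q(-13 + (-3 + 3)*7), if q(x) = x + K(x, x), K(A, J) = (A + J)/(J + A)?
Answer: 278228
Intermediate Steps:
K(A, J) = 1 (K(A, J) = (A + J)/(A + J) = 1)
q(x) = 1 + x (q(x) = x + 1 = 1 + x)
278240 + q(-13 + (-3 + 3)*7) = 278240 + (1 + (-13 + (-3 + 3)*7)) = 278240 + (1 + (-13 + 0*7)) = 278240 + (1 + (-13 + 0)) = 278240 + (1 - 13) = 278240 - 12 = 278228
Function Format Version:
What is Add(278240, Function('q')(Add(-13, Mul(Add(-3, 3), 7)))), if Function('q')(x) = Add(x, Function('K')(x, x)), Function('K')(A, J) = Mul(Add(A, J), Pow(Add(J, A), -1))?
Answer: 278228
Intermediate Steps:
Function('K')(A, J) = 1 (Function('K')(A, J) = Mul(Add(A, J), Pow(Add(A, J), -1)) = 1)
Function('q')(x) = Add(1, x) (Function('q')(x) = Add(x, 1) = Add(1, x))
Add(278240, Function('q')(Add(-13, Mul(Add(-3, 3), 7)))) = Add(278240, Add(1, Add(-13, Mul(Add(-3, 3), 7)))) = Add(278240, Add(1, Add(-13, Mul(0, 7)))) = Add(278240, Add(1, Add(-13, 0))) = Add(278240, Add(1, -13)) = Add(278240, -12) = 278228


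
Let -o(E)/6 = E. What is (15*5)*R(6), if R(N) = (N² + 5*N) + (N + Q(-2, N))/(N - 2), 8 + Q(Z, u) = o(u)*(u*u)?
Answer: -38775/2 ≈ -19388.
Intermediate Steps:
o(E) = -6*E
Q(Z, u) = -8 - 6*u³ (Q(Z, u) = -8 + (-6*u)*(u*u) = -8 + (-6*u)*u² = -8 - 6*u³)
R(N) = N² + 5*N + (-8 + N - 6*N³)/(-2 + N) (R(N) = (N² + 5*N) + (N + (-8 - 6*N³))/(N - 2) = (N² + 5*N) + (-8 + N - 6*N³)/(-2 + N) = N² + 5*N + (-8 + N - 6*N³)/(-2 + N))
(15*5)*R(6) = (15*5)*((-8 - 9*6 - 5*6³ + 3*6²)/(-2 + 6)) = 75*((-8 - 54 - 5*216 + 3*36)/4) = 75*((-8 - 54 - 1080 + 108)/4) = 75*((¼)*(-1034)) = 75*(-517/2) = -38775/2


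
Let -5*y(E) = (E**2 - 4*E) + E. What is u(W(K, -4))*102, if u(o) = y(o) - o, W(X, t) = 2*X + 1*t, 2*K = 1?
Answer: -306/5 ≈ -61.200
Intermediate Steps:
K = 1/2 (K = (1/2)*1 = 1/2 ≈ 0.50000)
y(E) = -E**2/5 + 3*E/5 (y(E) = -((E**2 - 4*E) + E)/5 = -(E**2 - 3*E)/5 = -E**2/5 + 3*E/5)
W(X, t) = t + 2*X (W(X, t) = 2*X + t = t + 2*X)
u(o) = -o + o*(3 - o)/5 (u(o) = o*(3 - o)/5 - o = -o + o*(3 - o)/5)
u(W(K, -4))*102 = ((-4 + 2*(1/2))*(-2 - (-4 + 2*(1/2)))/5)*102 = ((-4 + 1)*(-2 - (-4 + 1))/5)*102 = ((1/5)*(-3)*(-2 - 1*(-3)))*102 = ((1/5)*(-3)*(-2 + 3))*102 = ((1/5)*(-3)*1)*102 = -3/5*102 = -306/5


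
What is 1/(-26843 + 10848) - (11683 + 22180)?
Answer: -541638686/15995 ≈ -33863.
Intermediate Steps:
1/(-26843 + 10848) - (11683 + 22180) = 1/(-15995) - 1*33863 = -1/15995 - 33863 = -541638686/15995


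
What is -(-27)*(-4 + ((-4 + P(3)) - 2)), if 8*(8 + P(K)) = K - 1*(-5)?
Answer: -459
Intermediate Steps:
P(K) = -59/8 + K/8 (P(K) = -8 + (K - 1*(-5))/8 = -8 + (K + 5)/8 = -8 + (5 + K)/8 = -8 + (5/8 + K/8) = -59/8 + K/8)
-(-27)*(-4 + ((-4 + P(3)) - 2)) = -(-27)*(-4 + ((-4 + (-59/8 + (1/8)*3)) - 2)) = -(-27)*(-4 + ((-4 + (-59/8 + 3/8)) - 2)) = -(-27)*(-4 + ((-4 - 7) - 2)) = -(-27)*(-4 + (-11 - 2)) = -(-27)*(-4 - 13) = -(-27)*(-17) = -9*51 = -459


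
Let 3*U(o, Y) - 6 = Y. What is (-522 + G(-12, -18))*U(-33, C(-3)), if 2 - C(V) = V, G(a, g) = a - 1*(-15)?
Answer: -1903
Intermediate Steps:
G(a, g) = 15 + a (G(a, g) = a + 15 = 15 + a)
C(V) = 2 - V
U(o, Y) = 2 + Y/3
(-522 + G(-12, -18))*U(-33, C(-3)) = (-522 + (15 - 12))*(2 + (2 - 1*(-3))/3) = (-522 + 3)*(2 + (2 + 3)/3) = -519*(2 + (1/3)*5) = -519*(2 + 5/3) = -519*11/3 = -1903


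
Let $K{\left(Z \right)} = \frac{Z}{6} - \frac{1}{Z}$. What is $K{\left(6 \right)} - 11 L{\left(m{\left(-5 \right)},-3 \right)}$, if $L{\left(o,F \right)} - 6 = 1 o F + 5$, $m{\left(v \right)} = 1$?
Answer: $- \frac{523}{6} \approx -87.167$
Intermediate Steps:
$L{\left(o,F \right)} = 11 + F o$ ($L{\left(o,F \right)} = 6 + \left(1 o F + 5\right) = 6 + \left(o F + 5\right) = 6 + \left(F o + 5\right) = 6 + \left(5 + F o\right) = 11 + F o$)
$K{\left(Z \right)} = - \frac{1}{Z} + \frac{Z}{6}$ ($K{\left(Z \right)} = Z \frac{1}{6} - \frac{1}{Z} = \frac{Z}{6} - \frac{1}{Z} = - \frac{1}{Z} + \frac{Z}{6}$)
$K{\left(6 \right)} - 11 L{\left(m{\left(-5 \right)},-3 \right)} = \left(- \frac{1}{6} + \frac{1}{6} \cdot 6\right) - 11 \left(11 - 3\right) = \left(\left(-1\right) \frac{1}{6} + 1\right) - 11 \left(11 - 3\right) = \left(- \frac{1}{6} + 1\right) - 88 = \frac{5}{6} - 88 = - \frac{523}{6}$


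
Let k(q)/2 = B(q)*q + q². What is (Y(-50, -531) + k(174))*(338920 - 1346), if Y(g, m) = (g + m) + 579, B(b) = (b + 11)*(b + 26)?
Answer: 4367042929700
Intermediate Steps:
B(b) = (11 + b)*(26 + b)
k(q) = 2*q² + 2*q*(286 + q² + 37*q) (k(q) = 2*((286 + q² + 37*q)*q + q²) = 2*(q*(286 + q² + 37*q) + q²) = 2*(q² + q*(286 + q² + 37*q)) = 2*q² + 2*q*(286 + q² + 37*q))
Y(g, m) = 579 + g + m
(Y(-50, -531) + k(174))*(338920 - 1346) = ((579 - 50 - 531) + 2*174*(286 + 174² + 38*174))*(338920 - 1346) = (-2 + 2*174*(286 + 30276 + 6612))*337574 = (-2 + 2*174*37174)*337574 = (-2 + 12936552)*337574 = 12936550*337574 = 4367042929700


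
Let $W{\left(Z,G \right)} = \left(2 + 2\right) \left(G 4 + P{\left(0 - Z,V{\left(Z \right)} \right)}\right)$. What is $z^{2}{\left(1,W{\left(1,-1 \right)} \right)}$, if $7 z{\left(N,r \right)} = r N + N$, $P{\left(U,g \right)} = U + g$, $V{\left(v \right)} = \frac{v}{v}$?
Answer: $\frac{225}{49} \approx 4.5918$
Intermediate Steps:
$V{\left(v \right)} = 1$
$W{\left(Z,G \right)} = 4 - 4 Z + 16 G$ ($W{\left(Z,G \right)} = \left(2 + 2\right) \left(G 4 + \left(\left(0 - Z\right) + 1\right)\right) = 4 \left(4 G - \left(-1 + Z\right)\right) = 4 \left(1 - Z + 4 G\right) = 4 - 4 Z + 16 G$)
$z{\left(N,r \right)} = \frac{N}{7} + \frac{N r}{7}$ ($z{\left(N,r \right)} = \frac{r N + N}{7} = \frac{N r + N}{7} = \frac{N + N r}{7} = \frac{N}{7} + \frac{N r}{7}$)
$z^{2}{\left(1,W{\left(1,-1 \right)} \right)} = \left(\frac{1}{7} \cdot 1 \left(1 + \left(4 - 4 + 16 \left(-1\right)\right)\right)\right)^{2} = \left(\frac{1}{7} \cdot 1 \left(1 - 16\right)\right)^{2} = \left(\frac{1}{7} \cdot 1 \left(-15\right)\right)^{2} = \left(- \frac{15}{7}\right)^{2} = \frac{225}{49}$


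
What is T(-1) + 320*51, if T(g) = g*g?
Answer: 16321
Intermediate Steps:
T(g) = g²
T(-1) + 320*51 = (-1)² + 320*51 = 1 + 16320 = 16321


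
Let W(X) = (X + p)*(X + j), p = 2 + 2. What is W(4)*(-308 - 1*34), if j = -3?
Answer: -2736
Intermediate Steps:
p = 4
W(X) = (-3 + X)*(4 + X) (W(X) = (X + 4)*(X - 3) = (4 + X)*(-3 + X) = (-3 + X)*(4 + X))
W(4)*(-308 - 1*34) = (-12 + 4 + 4²)*(-308 - 1*34) = (-12 + 4 + 16)*(-308 - 34) = 8*(-342) = -2736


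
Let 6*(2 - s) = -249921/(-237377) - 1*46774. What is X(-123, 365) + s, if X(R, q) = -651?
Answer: 1454067977/203466 ≈ 7146.5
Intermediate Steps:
s = 1586524343/203466 (s = 2 - (-249921/(-237377) - 1*46774)/6 = 2 - (-249921*(-1/237377) - 46774)/6 = 2 - (35703/33911 - 46774)/6 = 2 - 1/6*(-1586117411/33911) = 2 + 1586117411/203466 = 1586524343/203466 ≈ 7797.5)
X(-123, 365) + s = -651 + 1586524343/203466 = 1454067977/203466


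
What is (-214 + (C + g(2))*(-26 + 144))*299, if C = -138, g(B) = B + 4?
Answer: -4721210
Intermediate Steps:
g(B) = 4 + B
(-214 + (C + g(2))*(-26 + 144))*299 = (-214 + (-138 + (4 + 2))*(-26 + 144))*299 = (-214 + (-138 + 6)*118)*299 = (-214 - 132*118)*299 = (-214 - 15576)*299 = -15790*299 = -4721210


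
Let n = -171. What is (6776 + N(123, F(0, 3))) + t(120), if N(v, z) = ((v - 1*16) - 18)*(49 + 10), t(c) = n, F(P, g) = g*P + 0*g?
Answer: 11856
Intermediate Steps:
F(P, g) = P*g (F(P, g) = P*g + 0 = P*g)
t(c) = -171
N(v, z) = -2006 + 59*v (N(v, z) = ((v - 16) - 18)*59 = ((-16 + v) - 18)*59 = (-34 + v)*59 = -2006 + 59*v)
(6776 + N(123, F(0, 3))) + t(120) = (6776 + (-2006 + 59*123)) - 171 = (6776 + (-2006 + 7257)) - 171 = (6776 + 5251) - 171 = 12027 - 171 = 11856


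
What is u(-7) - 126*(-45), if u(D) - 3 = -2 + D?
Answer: 5664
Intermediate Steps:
u(D) = 1 + D (u(D) = 3 + (-2 + D) = 1 + D)
u(-7) - 126*(-45) = (1 - 7) - 126*(-45) = -6 + 5670 = 5664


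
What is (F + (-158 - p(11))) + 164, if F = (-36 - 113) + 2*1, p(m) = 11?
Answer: -152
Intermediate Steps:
F = -147 (F = -149 + 2 = -147)
(F + (-158 - p(11))) + 164 = (-147 + (-158 - 1*11)) + 164 = (-147 + (-158 - 11)) + 164 = (-147 - 169) + 164 = -316 + 164 = -152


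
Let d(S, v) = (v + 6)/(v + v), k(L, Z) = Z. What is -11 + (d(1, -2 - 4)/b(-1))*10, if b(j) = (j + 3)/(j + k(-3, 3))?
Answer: -11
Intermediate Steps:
d(S, v) = (6 + v)/(2*v) (d(S, v) = (6 + v)/((2*v)) = (6 + v)*(1/(2*v)) = (6 + v)/(2*v))
b(j) = 1 (b(j) = (j + 3)/(j + 3) = (3 + j)/(3 + j) = 1)
-11 + (d(1, -2 - 4)/b(-1))*10 = -11 + (((6 + (-2 - 4))/(2*(-2 - 4)))/1)*10 = -11 + (((1/2)*(6 - 6)/(-6))*1)*10 = -11 + (((1/2)*(-1/6)*0)*1)*10 = -11 + (0*1)*10 = -11 + 0*10 = -11 + 0 = -11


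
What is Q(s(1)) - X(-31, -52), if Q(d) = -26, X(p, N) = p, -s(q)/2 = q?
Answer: 5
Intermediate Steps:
s(q) = -2*q
Q(s(1)) - X(-31, -52) = -26 - 1*(-31) = -26 + 31 = 5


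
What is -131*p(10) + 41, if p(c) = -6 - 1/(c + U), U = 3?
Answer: 10882/13 ≈ 837.08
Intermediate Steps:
p(c) = -6 - 1/(3 + c) (p(c) = -6 - 1/(c + 3) = -6 - 1/(3 + c))
-131*p(10) + 41 = -131*(-19 - 6*10)/(3 + 10) + 41 = -131*(-19 - 60)/13 + 41 = -131*(-79)/13 + 41 = -131*(-79/13) + 41 = 10349/13 + 41 = 10882/13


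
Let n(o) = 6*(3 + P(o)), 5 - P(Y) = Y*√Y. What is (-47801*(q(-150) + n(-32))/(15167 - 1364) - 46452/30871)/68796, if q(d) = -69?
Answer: 1445132435/1395944264988 - 235328*I*√2/6087123 ≈ 0.0010352 - 0.054673*I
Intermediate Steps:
P(Y) = 5 - Y^(3/2) (P(Y) = 5 - Y*√Y = 5 - Y^(3/2))
n(o) = 48 - 6*o^(3/2) (n(o) = 6*(3 + (5 - o^(3/2))) = 6*(8 - o^(3/2)) = 48 - 6*o^(3/2))
(-47801*(q(-150) + n(-32))/(15167 - 1364) - 46452/30871)/68796 = (-47801*(-69 + (48 - (-768)*I*√2))/(15167 - 1364) - 46452/30871)/68796 = (-(-334607/4601 + 12237056*I*√2/4601) - 46452*1/30871)*(1/68796) = (-(-334607/4601 + 12237056*I*√2/4601) - 46452/30871)*(1/68796) = (-47801*(-7/4601 + 256*I*√2/4601) - 46452/30871)*(1/68796) = ((334607/4601 - 12237056*I*√2/4601) - 46452/30871)*(1/68796) = (10115927045/142037471 - 12237056*I*√2/4601)*(1/68796) = 1445132435/1395944264988 - 235328*I*√2/6087123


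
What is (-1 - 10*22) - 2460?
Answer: -2681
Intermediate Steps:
(-1 - 10*22) - 2460 = (-1 - 220) - 2460 = -221 - 2460 = -2681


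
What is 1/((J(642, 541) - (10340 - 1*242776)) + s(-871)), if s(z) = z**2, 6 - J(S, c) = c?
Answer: 1/990542 ≈ 1.0095e-6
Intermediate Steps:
J(S, c) = 6 - c
1/((J(642, 541) - (10340 - 1*242776)) + s(-871)) = 1/(((6 - 1*541) - (10340 - 1*242776)) + (-871)**2) = 1/(((6 - 541) - (10340 - 242776)) + 758641) = 1/((-535 - 1*(-232436)) + 758641) = 1/((-535 + 232436) + 758641) = 1/(231901 + 758641) = 1/990542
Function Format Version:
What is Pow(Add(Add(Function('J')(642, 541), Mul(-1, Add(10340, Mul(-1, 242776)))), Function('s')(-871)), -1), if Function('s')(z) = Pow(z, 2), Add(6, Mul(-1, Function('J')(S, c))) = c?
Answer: Rational(1, 990542) ≈ 1.0095e-6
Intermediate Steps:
Function('J')(S, c) = Add(6, Mul(-1, c))
Pow(Add(Add(Function('J')(642, 541), Mul(-1, Add(10340, Mul(-1, 242776)))), Function('s')(-871)), -1) = Pow(Add(Add(Add(6, Mul(-1, 541)), Mul(-1, Add(10340, Mul(-1, 242776)))), Pow(-871, 2)), -1) = Pow(Add(Add(Add(6, -541), Mul(-1, Add(10340, -242776))), 758641), -1) = Pow(Add(Add(-535, Mul(-1, -232436)), 758641), -1) = Pow(Add(Add(-535, 232436), 758641), -1) = Pow(Add(231901, 758641), -1) = Pow(990542, -1) = Rational(1, 990542)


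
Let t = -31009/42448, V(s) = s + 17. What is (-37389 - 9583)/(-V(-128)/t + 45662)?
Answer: -728277374/705610615 ≈ -1.0321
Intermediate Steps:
V(s) = 17 + s
t = -31009/42448 (t = -31009*1/42448 = -31009/42448 ≈ -0.73052)
(-37389 - 9583)/(-V(-128)/t + 45662) = (-37389 - 9583)/(-(17 - 128)/(-31009/42448) + 45662) = -46972/(-(-111)*(-42448)/31009 + 45662) = -46972/(-1*4711728/31009 + 45662) = -46972/(-4711728/31009 + 45662) = -46972/1411221230/31009 = -46972*31009/1411221230 = -728277374/705610615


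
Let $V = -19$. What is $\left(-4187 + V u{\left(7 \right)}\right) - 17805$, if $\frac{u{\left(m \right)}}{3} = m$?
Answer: $-22391$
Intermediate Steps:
$u{\left(m \right)} = 3 m$
$\left(-4187 + V u{\left(7 \right)}\right) - 17805 = \left(-4187 - 19 \cdot 3 \cdot 7\right) - 17805 = \left(-4187 - 399\right) - 17805 = -4586 - 17805 = -22391$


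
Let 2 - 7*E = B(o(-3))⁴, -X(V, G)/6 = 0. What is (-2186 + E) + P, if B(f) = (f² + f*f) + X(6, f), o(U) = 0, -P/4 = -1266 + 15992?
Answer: -427628/7 ≈ -61090.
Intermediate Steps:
X(V, G) = 0 (X(V, G) = -6*0 = 0)
P = -58904 (P = -4*(-1266 + 15992) = -4*14726 = -58904)
B(f) = 2*f² (B(f) = (f² + f*f) + 0 = (f² + f²) + 0 = 2*f² + 0 = 2*f²)
E = 2/7 (E = 2/7 - (2*0²)⁴/7 = 2/7 - (2*0)⁴/7 = 2/7 - ⅐*0⁴ = 2/7 - ⅐*0 = 2/7 + 0 = 2/7 ≈ 0.28571)
(-2186 + E) + P = (-2186 + 2/7) - 58904 = -15300/7 - 58904 = -427628/7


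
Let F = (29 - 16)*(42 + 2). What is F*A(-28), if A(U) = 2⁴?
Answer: 9152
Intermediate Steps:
F = 572 (F = 13*44 = 572)
A(U) = 16
F*A(-28) = 572*16 = 9152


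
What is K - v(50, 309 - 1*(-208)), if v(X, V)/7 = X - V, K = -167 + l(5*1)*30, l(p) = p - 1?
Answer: 3222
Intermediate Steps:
l(p) = -1 + p
K = -47 (K = -167 + (-1 + 5*1)*30 = -167 + (-1 + 5)*30 = -167 + 4*30 = -167 + 120 = -47)
v(X, V) = -7*V + 7*X (v(X, V) = 7*(X - V) = -7*V + 7*X)
K - v(50, 309 - 1*(-208)) = -47 - (-7*(309 - 1*(-208)) + 7*50) = -47 - (-7*(309 + 208) + 350) = -47 - (-7*517 + 350) = -47 - (-3619 + 350) = -47 - 1*(-3269) = -47 + 3269 = 3222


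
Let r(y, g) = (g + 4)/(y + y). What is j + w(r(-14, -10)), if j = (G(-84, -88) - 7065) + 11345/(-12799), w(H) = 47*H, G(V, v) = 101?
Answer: -1246205475/179186 ≈ -6954.8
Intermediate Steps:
r(y, g) = (4 + g)/(2*y) (r(y, g) = (4 + g)/((2*y)) = (4 + g)*(1/(2*y)) = (4 + g)/(2*y))
j = -89143581/12799 (j = (101 - 7065) + 11345/(-12799) = -6964 + 11345*(-1/12799) = -6964 - 11345/12799 = -89143581/12799 ≈ -6964.9)
j + w(r(-14, -10)) = -89143581/12799 + 47*((½)*(4 - 10)/(-14)) = -89143581/12799 + 47*((½)*(-1/14)*(-6)) = -89143581/12799 + 47*(3/14) = -89143581/12799 + 141/14 = -1246205475/179186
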